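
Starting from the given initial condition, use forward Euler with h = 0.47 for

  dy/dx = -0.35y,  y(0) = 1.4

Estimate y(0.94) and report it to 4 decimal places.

0.9773

Euler: y_{n+1} = y_n + h·f(x_n, y_n).
x=0.000000, y=1.400000: f=-0.490000 → y ← 1.400000 + 0.47·(-0.490000) = 1.169700
x=0.470000, y=1.169700: f=-0.409395 → y ← 1.169700 + 0.47·(-0.409395) = 0.977284
y(0.94) ≈ 0.9773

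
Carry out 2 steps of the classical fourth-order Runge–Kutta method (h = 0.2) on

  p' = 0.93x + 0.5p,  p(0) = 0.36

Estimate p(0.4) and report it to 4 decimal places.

RK4: k1 = f(x_n, p_n); k2 = f(x_n + h/2, p_n + (h/2)·k1); k3 = f(x_n + h/2, p_n + (h/2)·k2); k4 = f(x_n + h, p_n + h·k3); p_{n+1} = p_n + (h/6)·(k1 + 2k2 + 2k3 + k4).
x=0.000000, p=0.360000:
  k1 = f(0.000000, 0.360000) = 0.180000
  k2 = f(0.100000, 0.378000) = 0.282000
  k3 = f(0.100000, 0.388200) = 0.287100
  k4 = f(0.200000, 0.417420) = 0.394710
  p ← 0.360000 + (0.2/6)·(k1 + 2k2 + 2k3 + k4) = 0.417097
x=0.200000, p=0.417097:
  k1 = f(0.200000, 0.417097) = 0.394549
  k2 = f(0.300000, 0.456552) = 0.507276
  k3 = f(0.300000, 0.467825) = 0.512912
  k4 = f(0.400000, 0.519679) = 0.631840
  p ← 0.417097 + (0.2/6)·(k1 + 2k2 + 2k3 + k4) = 0.519322
p(0.4) ≈ 0.5193

0.5193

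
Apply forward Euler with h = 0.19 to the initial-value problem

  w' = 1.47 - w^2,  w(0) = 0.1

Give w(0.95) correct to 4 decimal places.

Euler: w_{n+1} = w_n + h·f(x_n, w_n).
x=0.000000, w=0.100000: f=1.460000 → w ← 0.100000 + 0.19·1.460000 = 0.377400
x=0.190000, w=0.377400: f=1.327569 → w ← 0.377400 + 0.19·1.327569 = 0.629638
x=0.380000, w=0.629638: f=1.073556 → w ← 0.629638 + 0.19·1.073556 = 0.833614
x=0.570000, w=0.833614: f=0.775088 → w ← 0.833614 + 0.19·0.775088 = 0.980880
x=0.760000, w=0.980880: f=0.507873 → w ← 0.980880 + 0.19·0.507873 = 1.077376
w(0.95) ≈ 1.0774

1.0774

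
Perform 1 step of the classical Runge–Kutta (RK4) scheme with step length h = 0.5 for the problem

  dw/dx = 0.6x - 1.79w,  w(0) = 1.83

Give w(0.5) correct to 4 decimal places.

RK4: k1 = f(x_n, w_n); k2 = f(x_n + h/2, w_n + (h/2)·k1); k3 = f(x_n + h/2, w_n + (h/2)·k2); k4 = f(x_n + h, w_n + h·k3); w_{n+1} = w_n + (h/6)·(k1 + 2k2 + 2k3 + k4).
x=0.000000, w=1.830000:
  k1 = f(0.000000, 1.830000) = -3.275700
  k2 = f(0.250000, 1.011075) = -1.659824
  k3 = f(0.250000, 1.415044) = -2.382929
  k4 = f(0.500000, 0.638536) = -0.842979
  w ← 1.830000 + (0.5/6)·(k1 + 2k2 + 2k3 + k4) = 0.812985
w(0.5) ≈ 0.8130

0.8130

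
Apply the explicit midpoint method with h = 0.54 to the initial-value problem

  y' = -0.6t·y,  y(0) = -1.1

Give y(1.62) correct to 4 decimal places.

-0.4879

Midpoint: k1 = f(t_n, y_n); k2 = f(t_n + h/2, y_n + (h/2)·k1); y_{n+1} = y_n + h·k2.
t=0.000000, y=-1.100000:
  k1 = f(0.000000, -1.100000) = 0.000000
  k2 = f(0.270000, -1.100000) = 0.178200
  y ← -1.100000 + 0.54·0.178200 = -1.003772
t=0.540000, y=-1.003772:
  k1 = f(0.540000, -1.003772) = 0.325222
  k2 = f(0.810000, -0.915962) = 0.445158
  y ← -1.003772 + 0.54·0.445158 = -0.763387
t=1.080000, y=-0.763387:
  k1 = f(1.080000, -0.763387) = 0.494675
  k2 = f(1.350000, -0.629825) = 0.510158
  y ← -0.763387 + 0.54·0.510158 = -0.487902
y(1.62) ≈ -0.4879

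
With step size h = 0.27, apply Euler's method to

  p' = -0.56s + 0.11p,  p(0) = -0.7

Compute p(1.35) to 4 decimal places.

Euler: p_{n+1} = p_n + h·f(s_n, p_n).
s=0.000000, p=-0.700000: f=-0.077000 → p ← -0.700000 + 0.27·(-0.077000) = -0.720790
s=0.270000, p=-0.720790: f=-0.230487 → p ← -0.720790 + 0.27·(-0.230487) = -0.783021
s=0.540000, p=-0.783021: f=-0.388532 → p ← -0.783021 + 0.27·(-0.388532) = -0.887925
s=0.810000, p=-0.887925: f=-0.551272 → p ← -0.887925 + 0.27·(-0.551272) = -1.036769
s=1.080000, p=-1.036769: f=-0.718845 → p ← -1.036769 + 0.27·(-0.718845) = -1.230857
p(1.35) ≈ -1.2309

-1.2309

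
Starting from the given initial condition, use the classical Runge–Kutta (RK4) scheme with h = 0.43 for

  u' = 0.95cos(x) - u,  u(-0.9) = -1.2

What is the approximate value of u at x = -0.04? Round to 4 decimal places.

-0.0199

RK4: k1 = f(x_n, u_n); k2 = f(x_n + h/2, u_n + (h/2)·k1); k3 = f(x_n + h/2, u_n + (h/2)·k2); k4 = f(x_n + h, u_n + h·k3); u_{n+1} = u_n + (h/6)·(k1 + 2k2 + 2k3 + k4).
x=-0.900000, u=-1.200000:
  k1 = f(-0.900000, -1.200000) = 1.790529
  k2 = f(-0.685000, -0.815036) = 1.550734
  k3 = f(-0.685000, -0.866592) = 1.602290
  k4 = f(-0.470000, -0.511015) = 1.358005
  u ← -1.200000 + (0.43/6)·(k1 + 2k2 + 2k3 + k4) = -0.522422
x=-0.470000, u=-0.522422:
  k1 = f(-0.470000, -0.522422) = 1.369411
  k2 = f(-0.255000, -0.227998) = 1.147278
  k3 = f(-0.255000, -0.275757) = 1.195037
  k4 = f(-0.040000, -0.008556) = 0.957796
  u ← -0.522422 + (0.43/6)·(k1 + 2k2 + 2k3 + k4) = -0.019907
u(-0.04) ≈ -0.0199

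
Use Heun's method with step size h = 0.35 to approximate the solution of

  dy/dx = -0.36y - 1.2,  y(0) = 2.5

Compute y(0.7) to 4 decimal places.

Heun: k1 = f(x_n, y_n); k2 = f(x_n + h, y_n + h·k1); y_{n+1} = y_n + (h/2)·(k1 + k2).
x=0.000000, y=2.500000:
  k1 = f(0.000000, 2.500000) = -2.100000
  k2 = f(0.350000, 1.765000) = -1.835400
  y ← 2.500000 + (0.35/2)·(-2.100000 + (-1.835400)) = 1.811305
x=0.350000, y=1.811305:
  k1 = f(0.350000, 1.811305) = -1.852070
  k2 = f(0.700000, 1.163081) = -1.618709
  y ← 1.811305 + (0.35/2)·(-1.852070 + (-1.618709)) = 1.203919
y(0.7) ≈ 1.2039

1.2039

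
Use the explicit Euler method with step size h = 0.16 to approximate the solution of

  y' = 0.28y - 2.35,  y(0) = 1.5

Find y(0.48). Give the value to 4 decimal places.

0.5315

Euler: y_{n+1} = y_n + h·f(s_n, y_n).
s=0.000000, y=1.500000: f=-1.930000 → y ← 1.500000 + 0.16·(-1.930000) = 1.191200
s=0.160000, y=1.191200: f=-2.016464 → y ← 1.191200 + 0.16·(-2.016464) = 0.868566
s=0.320000, y=0.868566: f=-2.106802 → y ← 0.868566 + 0.16·(-2.106802) = 0.531478
y(0.48) ≈ 0.5315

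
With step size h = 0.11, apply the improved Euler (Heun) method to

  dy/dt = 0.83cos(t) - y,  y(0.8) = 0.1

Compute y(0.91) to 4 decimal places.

0.1459

Heun: k1 = f(t_n, y_n); k2 = f(t_n + h, y_n + h·k1); y_{n+1} = y_n + (h/2)·(k1 + k2).
t=0.800000, y=0.100000:
  k1 = f(0.800000, 0.100000) = 0.478267
  k2 = f(0.910000, 0.152609) = 0.356800
  y ← 0.100000 + (0.11/2)·(0.478267 + 0.356800) = 0.145929
y(0.91) ≈ 0.1459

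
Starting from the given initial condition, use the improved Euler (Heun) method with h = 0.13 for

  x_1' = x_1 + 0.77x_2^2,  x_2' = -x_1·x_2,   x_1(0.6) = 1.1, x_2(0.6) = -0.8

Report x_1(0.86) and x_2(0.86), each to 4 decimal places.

Heun on (x_1,x_2): k1 = f(s_n, state_n); k2 = f(s_n + h, state_n + h·k1); state_{n+1} = state_n + (h/2)·(k1 + k2).
0.600000: (1.100000, -0.800000)
  k1 = (1.592800, 0.880000)
  predictor → (1.307064, -0.685600)
  k2 = (1.669000, 0.896123)
  → (1.312017, -0.684552)
0.730000: (1.312017, -0.684552)
  k1 = (1.672848, 0.898144)
  predictor → (1.529487, -0.567793)
  k2 = (1.777727, 0.868433)
  → (1.536304, -0.569725)
(x_1(0.86), x_2(0.86)) ≈ (1.5363, -0.5697)

1.5363, -0.5697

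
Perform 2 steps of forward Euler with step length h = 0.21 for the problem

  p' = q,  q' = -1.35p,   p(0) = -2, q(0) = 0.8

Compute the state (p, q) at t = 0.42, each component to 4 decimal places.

Euler on (p,q): p_{n+1} = p_n + h·p', q_{n+1} = q_n + h·q'.
0.000000: (-2.000000, 0.800000); f=(0.800000, 2.700000) → (-1.832000, 1.367000)
0.210000: (-1.832000, 1.367000); f=(1.367000, 2.473200) → (-1.544930, 1.886372)
(p(0.42), q(0.42)) ≈ (-1.5449, 1.8864)

-1.5449, 1.8864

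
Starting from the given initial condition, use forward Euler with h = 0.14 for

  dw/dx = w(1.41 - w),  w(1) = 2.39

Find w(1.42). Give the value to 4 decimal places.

Euler: w_{n+1} = w_n + h·f(x_n, w_n).
x=1.000000, w=2.390000: f=-2.342200 → w ← 2.390000 + 0.14·(-2.342200) = 2.062092
x=1.140000, w=2.062092: f=-1.344674 → w ← 2.062092 + 0.14·(-1.344674) = 1.873838
x=1.280000, w=1.873838: f=-0.869157 → w ← 1.873838 + 0.14·(-0.869157) = 1.752156
w(1.42) ≈ 1.7522

1.7522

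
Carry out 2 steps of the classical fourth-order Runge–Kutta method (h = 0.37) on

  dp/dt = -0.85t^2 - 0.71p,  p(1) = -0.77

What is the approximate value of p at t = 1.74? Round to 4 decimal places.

RK4: k1 = f(t_n, p_n); k2 = f(t_n + h/2, p_n + (h/2)·k1); k3 = f(t_n + h/2, p_n + (h/2)·k2); k4 = f(t_n + h, p_n + h·k3); p_{n+1} = p_n + (h/6)·(k1 + 2k2 + 2k3 + k4).
t=1.000000, p=-0.770000:
  k1 = f(1.000000, -0.770000) = -0.303300
  k2 = f(1.185000, -0.826110) = -0.607053
  k3 = f(1.185000, -0.882305) = -0.567155
  k4 = f(1.370000, -0.979847) = -0.899673
  p ← -0.770000 + (0.37/6)·(k1 + 2k2 + 2k3 + k4) = -0.989002
t=1.370000, p=-0.989002:
  k1 = f(1.370000, -0.989002) = -0.893173
  k2 = f(1.555000, -1.154239) = -1.235811
  k3 = f(1.555000, -1.217627) = -1.190806
  k4 = f(1.740000, -1.429600) = -1.558444
  p ← -0.989002 + (0.37/6)·(k1 + 2k2 + 2k3 + k4) = -1.439468
p(1.74) ≈ -1.4395

-1.4395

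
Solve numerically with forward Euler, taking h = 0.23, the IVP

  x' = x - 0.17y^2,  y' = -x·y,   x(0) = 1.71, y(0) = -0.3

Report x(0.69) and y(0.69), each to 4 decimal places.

Euler on (x,y): x_{n+1} = x_n + h·x', y_{n+1} = y_n + h·y'.
0.000000: (1.710000, -0.300000); f=(1.694700, 0.513000) → (2.099781, -0.182010)
0.230000: (2.099781, -0.182010); f=(2.094149, 0.382181) → (2.581435, -0.094108)
0.460000: (2.581435, -0.094108); f=(2.579930, 0.242935) → (3.174819, -0.038233)
(x(0.69), y(0.69)) ≈ (3.1748, -0.0382)

3.1748, -0.0382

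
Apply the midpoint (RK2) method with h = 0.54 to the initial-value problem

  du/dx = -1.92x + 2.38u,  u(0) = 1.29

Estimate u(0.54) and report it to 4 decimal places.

Midpoint: k1 = f(x_n, u_n); k2 = f(x_n + h/2, u_n + (h/2)·k1); u_{n+1} = u_n + h·k2.
x=0.000000, u=1.290000:
  k1 = f(0.000000, 1.290000) = 3.070200
  k2 = f(0.270000, 2.118954) = 4.524711
  u ← 1.290000 + 0.54·4.524711 = 3.733344
u(0.54) ≈ 3.7333

3.7333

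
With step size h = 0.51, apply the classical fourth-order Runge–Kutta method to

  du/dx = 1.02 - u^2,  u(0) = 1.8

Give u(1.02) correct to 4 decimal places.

1.0899

RK4: k1 = f(x_n, u_n); k2 = f(x_n + h/2, u_n + (h/2)·k1); k3 = f(x_n + h/2, u_n + (h/2)·k2); k4 = f(x_n + h, u_n + h·k3); u_{n+1} = u_n + (h/6)·(k1 + 2k2 + 2k3 + k4).
x=0.000000, u=1.800000:
  k1 = f(0.000000, 1.800000) = -2.220000
  k2 = f(0.255000, 1.233900) = -0.502509
  k3 = f(0.255000, 1.671860) = -1.775116
  k4 = f(0.510000, 0.894691) = 0.219529
  u ← 1.800000 + (0.51/6)·(k1 + 2k2 + 2k3 + k4) = 1.242764
x=0.510000, u=1.242764:
  k1 = f(0.510000, 1.242764) = -0.524461
  k2 = f(0.765000, 1.109026) = -0.209939
  k3 = f(0.765000, 1.189229) = -0.394266
  k4 = f(1.020000, 1.041688) = -0.065113
  u ← 1.242764 + (0.51/6)·(k1 + 2k2 + 2k3 + k4) = 1.089935
u(1.02) ≈ 1.0899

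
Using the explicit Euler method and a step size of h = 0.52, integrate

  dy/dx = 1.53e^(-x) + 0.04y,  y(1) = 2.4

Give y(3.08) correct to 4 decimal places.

Euler: y_{n+1} = y_n + h·f(x_n, y_n).
x=1.000000, y=2.400000: f=0.658856 → y ← 2.400000 + 0.52·0.658856 = 2.742605
x=1.520000, y=2.742605: f=0.444333 → y ← 2.742605 + 0.52·0.444333 = 2.973658
x=2.040000, y=2.973658: f=0.317890 → y ← 2.973658 + 0.52·0.317890 = 3.138961
x=2.560000, y=3.138961: f=0.243835 → y ← 3.138961 + 0.52·0.243835 = 3.265755
y(3.08) ≈ 3.2658

3.2658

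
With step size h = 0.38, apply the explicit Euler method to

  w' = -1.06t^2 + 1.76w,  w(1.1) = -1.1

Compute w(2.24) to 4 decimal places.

Euler: w_{n+1} = w_n + h·f(t_n, w_n).
t=1.100000, w=-1.100000: f=-3.218600 → w ← -1.100000 + 0.38·(-3.218600) = -2.323068
t=1.480000, w=-2.323068: f=-6.410424 → w ← -2.323068 + 0.38·(-6.410424) = -4.759029
t=1.860000, w=-4.759029: f=-12.043067 → w ← -4.759029 + 0.38·(-12.043067) = -9.335394
w(2.24) ≈ -9.3354

-9.3354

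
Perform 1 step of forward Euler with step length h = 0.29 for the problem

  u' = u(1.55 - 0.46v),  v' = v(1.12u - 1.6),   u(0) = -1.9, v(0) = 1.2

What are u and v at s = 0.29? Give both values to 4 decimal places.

-2.4499, -0.0973

Euler on (u,v): u_{n+1} = u_n + h·u', v_{n+1} = v_n + h·v'.
0.000000: (-1.900000, 1.200000); f=(-1.896200, -4.473600) → (-2.449898, -0.097344)
(u(0.29), v(0.29)) ≈ (-2.4499, -0.0973)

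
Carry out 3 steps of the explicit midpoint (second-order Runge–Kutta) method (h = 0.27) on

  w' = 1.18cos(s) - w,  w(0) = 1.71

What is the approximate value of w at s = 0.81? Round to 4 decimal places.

Midpoint: k1 = f(s_n, w_n); k2 = f(s_n + h/2, w_n + (h/2)·k1); w_{n+1} = w_n + h·k2.
s=0.000000, w=1.710000:
  k1 = f(0.000000, 1.710000) = -0.530000
  k2 = f(0.135000, 1.638450) = -0.469186
  w ← 1.710000 + 0.27·(-0.469186) = 1.583320
s=0.270000, w=1.583320:
  k1 = f(0.270000, 1.583320) = -0.446070
  k2 = f(0.405000, 1.523100) = -0.438559
  w ← 1.583320 + 0.27·(-0.438559) = 1.464909
s=0.540000, w=1.464909:
  k1 = f(0.540000, 1.464909) = -0.452812
  k2 = f(0.675000, 1.403779) = -0.482545
  w ← 1.464909 + 0.27·(-0.482545) = 1.334622
w(0.81) ≈ 1.3346

1.3346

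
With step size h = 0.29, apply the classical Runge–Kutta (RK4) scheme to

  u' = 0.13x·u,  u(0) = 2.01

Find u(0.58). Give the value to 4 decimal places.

RK4: k1 = f(x_n, u_n); k2 = f(x_n + h/2, u_n + (h/2)·k1); k3 = f(x_n + h/2, u_n + (h/2)·k2); k4 = f(x_n + h, u_n + h·k3); u_{n+1} = u_n + (h/6)·(k1 + 2k2 + 2k3 + k4).
x=0.000000, u=2.010000:
  k1 = f(0.000000, 2.010000) = 0.000000
  k2 = f(0.145000, 2.010000) = 0.037888
  k3 = f(0.145000, 2.015494) = 0.037992
  k4 = f(0.290000, 2.021018) = 0.076192
  u ← 2.010000 + (0.29/6)·(k1 + 2k2 + 2k3 + k4) = 2.021018
x=0.290000, u=2.021018:
  k1 = f(0.290000, 2.021018) = 0.076192
  k2 = f(0.435000, 2.032066) = 0.114913
  k3 = f(0.435000, 2.037680) = 0.115231
  k4 = f(0.580000, 2.054435) = 0.154904
  u ← 2.021018 + (0.29/6)·(k1 + 2k2 + 2k3 + k4) = 2.054435
u(0.58) ≈ 2.0544

2.0544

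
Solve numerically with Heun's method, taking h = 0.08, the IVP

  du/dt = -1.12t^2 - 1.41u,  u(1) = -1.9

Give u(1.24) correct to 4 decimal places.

-1.6467

Heun: k1 = f(t_n, u_n); k2 = f(t_n + h, u_n + h·k1); u_{n+1} = u_n + (h/2)·(k1 + k2).
t=1.000000, u=-1.900000:
  k1 = f(1.000000, -1.900000) = 1.559000
  k2 = f(1.080000, -1.775280) = 1.196777
  u ← -1.900000 + (0.08/2)·(1.559000 + 1.196777) = -1.789769
t=1.080000, u=-1.789769:
  k1 = f(1.080000, -1.789769) = 1.217206
  k2 = f(1.160000, -1.692392) = 0.879201
  u ← -1.789769 + (0.08/2)·(1.217206 + 0.879201) = -1.705913
t=1.160000, u=-1.705913:
  k1 = f(1.160000, -1.705913) = 0.898265
  k2 = f(1.240000, -1.634051) = 0.581901
  u ← -1.705913 + (0.08/2)·(0.898265 + 0.581901) = -1.646706
u(1.24) ≈ -1.6467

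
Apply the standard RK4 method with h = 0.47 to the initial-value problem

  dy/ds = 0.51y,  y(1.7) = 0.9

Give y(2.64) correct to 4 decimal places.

RK4: k1 = f(s_n, y_n); k2 = f(s_n + h/2, y_n + (h/2)·k1); k3 = f(s_n + h/2, y_n + (h/2)·k2); k4 = f(s_n + h, y_n + h·k3); y_{n+1} = y_n + (h/6)·(k1 + 2k2 + 2k3 + k4).
s=1.700000, y=0.900000:
  k1 = f(1.700000, 0.900000) = 0.459000
  k2 = f(1.935000, 1.007865) = 0.514011
  k3 = f(1.935000, 1.020793) = 0.520604
  k4 = f(2.170000, 1.144684) = 0.583789
  y ← 0.900000 + (0.47/6)·(k1 + 2k2 + 2k3 + k4) = 1.143775
s=2.170000, y=1.143775:
  k1 = f(2.170000, 1.143775) = 0.583325
  k2 = f(2.405000, 1.280856) = 0.653237
  k3 = f(2.405000, 1.297285) = 0.661616
  k4 = f(2.640000, 1.454734) = 0.741914
  y ← 1.143775 + (0.47/6)·(k1 + 2k2 + 2k3 + k4) = 1.453579
y(2.64) ≈ 1.4536

1.4536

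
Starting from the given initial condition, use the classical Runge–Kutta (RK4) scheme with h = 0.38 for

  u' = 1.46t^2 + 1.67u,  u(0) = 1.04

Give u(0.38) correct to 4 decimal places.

RK4: k1 = f(t_n, u_n); k2 = f(t_n + h/2, u_n + (h/2)·k1); k3 = f(t_n + h/2, u_n + (h/2)·k2); k4 = f(t_n + h, u_n + h·k3); u_{n+1} = u_n + (h/6)·(k1 + 2k2 + 2k3 + k4).
t=0.000000, u=1.040000:
  k1 = f(0.000000, 1.040000) = 1.736800
  k2 = f(0.190000, 1.369992) = 2.340593
  k3 = f(0.190000, 1.484713) = 2.532176
  k4 = f(0.380000, 2.002227) = 3.554543
  u ← 1.040000 + (0.38/6)·(k1 + 2k2 + 2k3 + k4) = 1.992336
u(0.38) ≈ 1.9923

1.9923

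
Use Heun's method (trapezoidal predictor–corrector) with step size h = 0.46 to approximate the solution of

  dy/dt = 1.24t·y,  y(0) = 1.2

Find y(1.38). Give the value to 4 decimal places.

3.6973

Heun: k1 = f(t_n, y_n); k2 = f(t_n + h, y_n + h·k1); y_{n+1} = y_n + (h/2)·(k1 + k2).
t=0.000000, y=1.200000:
  k1 = f(0.000000, 1.200000) = 0.000000
  k2 = f(0.460000, 1.200000) = 0.684480
  y ← 1.200000 + (0.46/2)·(0.000000 + 0.684480) = 1.357430
t=0.460000, y=1.357430:
  k1 = f(0.460000, 1.357430) = 0.774278
  k2 = f(0.920000, 1.713598) = 1.954873
  y ← 1.357430 + (0.46/2)·(0.774278 + 1.954873) = 1.985135
t=0.920000, y=1.985135:
  k1 = f(0.920000, 1.985135) = 2.264642
  k2 = f(1.380000, 3.026871) = 5.179581
  y ← 1.985135 + (0.46/2)·(2.264642 + 5.179581) = 3.697307
y(1.38) ≈ 3.6973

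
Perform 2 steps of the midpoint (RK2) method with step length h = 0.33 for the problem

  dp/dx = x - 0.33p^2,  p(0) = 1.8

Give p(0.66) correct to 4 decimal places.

1.4896

Midpoint: k1 = f(x_n, p_n); k2 = f(x_n + h/2, p_n + (h/2)·k1); p_{n+1} = p_n + h·k2.
x=0.000000, p=1.800000:
  k1 = f(0.000000, 1.800000) = -1.069200
  k2 = f(0.165000, 1.623582) = -0.704886
  p ← 1.800000 + 0.33·(-0.704886) = 1.567388
x=0.330000, p=1.567388:
  k1 = f(0.330000, 1.567388) = -0.480712
  k2 = f(0.495000, 1.488070) = -0.235736
  p ← 1.567388 + 0.33·(-0.235736) = 1.489595
p(0.66) ≈ 1.4896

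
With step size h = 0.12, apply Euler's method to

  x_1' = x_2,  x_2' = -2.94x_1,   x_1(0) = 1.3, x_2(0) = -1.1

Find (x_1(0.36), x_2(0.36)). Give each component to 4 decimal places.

0.7445, -2.3168

Euler on (x_1,x_2): x_1_{n+1} = x_1_n + h·x_1', x_2_{n+1} = x_2_n + h·x_2'.
0.000000: (1.300000, -1.100000); f=(-1.100000, -3.822000) → (1.168000, -1.558640)
0.120000: (1.168000, -1.558640); f=(-1.558640, -3.433920) → (0.980963, -1.970710)
0.240000: (0.980963, -1.970710); f=(-1.970710, -2.884032) → (0.744478, -2.316794)
(x_1(0.36), x_2(0.36)) ≈ (0.7445, -2.3168)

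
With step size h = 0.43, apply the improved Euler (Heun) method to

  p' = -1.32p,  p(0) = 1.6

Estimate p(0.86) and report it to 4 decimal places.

Heun: k1 = f(s_n, p_n); k2 = f(s_n + h, p_n + h·k1); p_{n+1} = p_n + (h/2)·(k1 + k2).
s=0.000000, p=1.600000:
  k1 = f(0.000000, 1.600000) = -2.112000
  k2 = f(0.430000, 0.691840) = -0.913229
  p ← 1.600000 + (0.43/2)·(-2.112000 + (-0.913229)) = 0.949576
s=0.430000, p=0.949576:
  k1 = f(0.430000, 0.949576) = -1.253440
  k2 = f(0.860000, 0.410597) = -0.541987
  p ← 0.949576 + (0.43/2)·(-1.253440 + (-0.541987)) = 0.563559
p(0.86) ≈ 0.5636

0.5636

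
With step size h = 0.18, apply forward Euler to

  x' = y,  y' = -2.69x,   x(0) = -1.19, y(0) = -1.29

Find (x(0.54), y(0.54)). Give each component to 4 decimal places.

Euler on (x,y): x_{n+1} = x_n + h·x', y_{n+1} = y_n + h·y'.
0.000000: (-1.190000, -1.290000); f=(-1.290000, 3.201100) → (-1.422200, -0.713802)
0.180000: (-1.422200, -0.713802); f=(-0.713802, 3.825718) → (-1.550684, -0.025173)
0.360000: (-1.550684, -0.025173); f=(-0.025173, 4.171341) → (-1.555215, 0.725669)
(x(0.54), y(0.54)) ≈ (-1.5552, 0.7257)

-1.5552, 0.7257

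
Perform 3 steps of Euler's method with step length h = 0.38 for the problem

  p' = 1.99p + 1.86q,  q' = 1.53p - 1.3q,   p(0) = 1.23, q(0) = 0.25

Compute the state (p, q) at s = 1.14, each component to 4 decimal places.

9.5133, 3.6348

Euler on (p,q): p_{n+1} = p_n + h·p', q_{n+1} = q_n + h·q'.
0.000000: (1.230000, 0.250000); f=(2.912700, 1.556900) → (2.336826, 0.841622)
0.380000: (2.336826, 0.841622); f=(6.215701, 2.481235) → (4.698792, 1.784491)
0.760000: (4.698792, 1.784491); f=(12.669751, 4.869313) → (9.513297, 3.634830)
(p(1.14), q(1.14)) ≈ (9.5133, 3.6348)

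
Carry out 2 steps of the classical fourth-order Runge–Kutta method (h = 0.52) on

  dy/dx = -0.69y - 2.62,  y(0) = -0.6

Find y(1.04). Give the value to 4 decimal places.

-2.2370

RK4: k1 = f(x_n, y_n); k2 = f(x_n + h/2, y_n + (h/2)·k1); k3 = f(x_n + h/2, y_n + (h/2)·k2); k4 = f(x_n + h, y_n + h·k3); y_{n+1} = y_n + (h/6)·(k1 + 2k2 + 2k3 + k4).
x=0.000000, y=-0.600000:
  k1 = f(0.000000, -0.600000) = -2.206000
  k2 = f(0.260000, -1.173560) = -1.810244
  k3 = f(0.260000, -1.070663) = -1.881242
  k4 = f(0.520000, -1.578246) = -1.531010
  y ← -0.600000 + (0.52/6)·(k1 + 2k2 + 2k3 + k4) = -1.563732
x=0.520000, y=-1.563732:
  k1 = f(0.520000, -1.563732) = -1.541025
  k2 = f(0.780000, -1.964398) = -1.264565
  k3 = f(0.780000, -1.892519) = -1.314162
  k4 = f(1.040000, -2.247096) = -1.069504
  y ← -1.563732 + (0.52/6)·(k1 + 2k2 + 2k3 + k4) = -2.236957
y(1.04) ≈ -2.2370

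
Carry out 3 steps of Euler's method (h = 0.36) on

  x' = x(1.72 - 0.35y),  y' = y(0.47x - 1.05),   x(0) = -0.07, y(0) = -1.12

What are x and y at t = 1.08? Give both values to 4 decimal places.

Euler on (x,y): x_{n+1} = x_n + h·x', y_{n+1} = y_n + h·y'.
0.000000: (-0.070000, -1.120000); f=(-0.147840, 1.212848) → (-0.123222, -0.683375)
0.360000: (-0.123222, -0.683375); f=(-0.241415, 0.757121) → (-0.210132, -0.410811)
0.720000: (-0.210132, -0.410811); f=(-0.391640, 0.471924) → (-0.351122, -0.240918)
(x(1.08), y(1.08)) ≈ (-0.3511, -0.2409)

-0.3511, -0.2409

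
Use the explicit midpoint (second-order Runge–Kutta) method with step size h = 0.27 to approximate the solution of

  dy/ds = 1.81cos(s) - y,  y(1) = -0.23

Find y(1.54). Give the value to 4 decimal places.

Midpoint: k1 = f(s_n, y_n); k2 = f(s_n + h/2, y_n + (h/2)·k1); y_{n+1} = y_n + h·k2.
s=1.000000, y=-0.230000:
  k1 = f(1.000000, -0.230000) = 1.207947
  k2 = f(1.135000, -0.066927) = 0.830987
  y ← -0.230000 + 0.27·0.830987 = -0.005634
s=1.270000, y=-0.005634:
  k1 = f(1.270000, -0.005634) = 0.541902
  k2 = f(1.405000, 0.067523) = 0.231195
  y ← -0.005634 + 0.27·0.231195 = 0.056789
y(1.54) ≈ 0.0568

0.0568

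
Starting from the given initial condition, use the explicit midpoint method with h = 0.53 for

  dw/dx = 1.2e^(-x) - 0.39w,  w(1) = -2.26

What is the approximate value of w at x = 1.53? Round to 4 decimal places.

-1.6858

Midpoint: k1 = f(x_n, w_n); k2 = f(x_n + h/2, w_n + (h/2)·k1); w_{n+1} = w_n + h·k2.
x=1.000000, w=-2.260000:
  k1 = f(1.000000, -2.260000) = 1.322855
  k2 = f(1.265000, -1.909443) = 1.083370
  w ← -2.260000 + 0.53·1.083370 = -1.685814
w(1.53) ≈ -1.6858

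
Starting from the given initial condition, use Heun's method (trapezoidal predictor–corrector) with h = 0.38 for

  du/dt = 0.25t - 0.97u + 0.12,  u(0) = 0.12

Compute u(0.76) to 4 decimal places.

0.1820

Heun: k1 = f(t_n, u_n); k2 = f(t_n + h, u_n + h·k1); u_{n+1} = u_n + (h/2)·(k1 + k2).
t=0.000000, u=0.120000:
  k1 = f(0.000000, 0.120000) = 0.003600
  k2 = f(0.380000, 0.121368) = 0.097273
  u ← 0.120000 + (0.38/2)·(0.003600 + 0.097273) = 0.139166
t=0.380000, u=0.139166:
  k1 = f(0.380000, 0.139166) = 0.080009
  k2 = f(0.760000, 0.169569) = 0.145518
  u ← 0.139166 + (0.38/2)·(0.080009 + 0.145518) = 0.182016
u(0.76) ≈ 0.1820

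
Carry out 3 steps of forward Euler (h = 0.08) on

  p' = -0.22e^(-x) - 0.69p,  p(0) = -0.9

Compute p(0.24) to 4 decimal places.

Euler: p_{n+1} = p_n + h·f(x_n, p_n).
x=0.000000, p=-0.900000: f=0.401000 → p ← -0.900000 + 0.08·0.401000 = -0.867920
x=0.080000, p=-0.867920: f=0.395779 → p ← -0.867920 + 0.08·0.395779 = -0.836258
x=0.160000, p=-0.836258: f=0.389546 → p ← -0.836258 + 0.08·0.389546 = -0.805094
p(0.24) ≈ -0.8051

-0.8051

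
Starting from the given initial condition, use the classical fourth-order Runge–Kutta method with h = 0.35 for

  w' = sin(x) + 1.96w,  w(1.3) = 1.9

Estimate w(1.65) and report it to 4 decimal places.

4.2665

RK4: k1 = f(x_n, w_n); k2 = f(x_n + h/2, w_n + (h/2)·k1); k3 = f(x_n + h/2, w_n + (h/2)·k2); k4 = f(x_n + h, w_n + h·k3); w_{n+1} = w_n + (h/6)·(k1 + 2k2 + 2k3 + k4).
x=1.300000, w=1.900000:
  k1 = f(1.300000, 1.900000) = 4.687558
  k2 = f(1.475000, 2.720323) = 6.327247
  k3 = f(1.475000, 3.007268) = 6.889661
  k4 = f(1.650000, 4.311381) = 9.447172
  w ← 1.900000 + (0.35/6)·(k1 + 2k2 + 2k3 + k4) = 4.266499
w(1.65) ≈ 4.2665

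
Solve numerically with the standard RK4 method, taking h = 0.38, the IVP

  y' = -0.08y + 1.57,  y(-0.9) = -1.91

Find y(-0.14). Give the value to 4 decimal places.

-0.6397

RK4: k1 = f(x_n, y_n); k2 = f(x_n + h/2, y_n + (h/2)·k1); k3 = f(x_n + h/2, y_n + (h/2)·k2); k4 = f(x_n + h, y_n + h·k3); y_{n+1} = y_n + (h/6)·(k1 + 2k2 + 2k3 + k4).
x=-0.900000, y=-1.910000:
  k1 = f(-0.900000, -1.910000) = 1.722800
  k2 = f(-0.710000, -1.582668) = 1.696613
  k3 = f(-0.710000, -1.587643) = 1.697011
  k4 = f(-0.520000, -1.265136) = 1.671211
  y ← -1.910000 + (0.38/6)·(k1 + 2k2 + 2k3 + k4) = -1.265187
x=-0.520000, y=-1.265187:
  k1 = f(-0.520000, -1.265187) = 1.671215
  k2 = f(-0.330000, -0.947656) = 1.645812
  k3 = f(-0.330000, -0.952482) = 1.646199
  k4 = f(-0.140000, -0.639631) = 1.621171
  y ← -1.265187 + (0.38/6)·(k1 + 2k2 + 2k3 + k4) = -0.639681
y(-0.14) ≈ -0.6397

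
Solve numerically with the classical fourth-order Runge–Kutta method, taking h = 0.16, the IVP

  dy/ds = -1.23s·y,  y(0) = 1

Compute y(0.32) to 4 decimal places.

0.9390

RK4: k1 = f(s_n, y_n); k2 = f(s_n + h/2, y_n + (h/2)·k1); k3 = f(s_n + h/2, y_n + (h/2)·k2); k4 = f(s_n + h, y_n + h·k3); y_{n+1} = y_n + (h/6)·(k1 + 2k2 + 2k3 + k4).
s=0.000000, y=1.000000:
  k1 = f(0.000000, 1.000000) = 0.000000
  k2 = f(0.080000, 1.000000) = -0.098400
  k3 = f(0.080000, 0.992128) = -0.097625
  k4 = f(0.160000, 0.984380) = -0.193726
  y ← 1.000000 + (0.16/6)·(k1 + 2k2 + 2k3 + k4) = 0.984379
s=0.160000, y=0.984379:
  k1 = f(0.160000, 0.984379) = -0.193726
  k2 = f(0.240000, 0.968881) = -0.286014
  k3 = f(0.240000, 0.961498) = -0.283834
  k4 = f(0.320000, 0.938966) = -0.369577
  y ← 0.984379 + (0.16/6)·(k1 + 2k2 + 2k3 + k4) = 0.938966
y(0.32) ≈ 0.9390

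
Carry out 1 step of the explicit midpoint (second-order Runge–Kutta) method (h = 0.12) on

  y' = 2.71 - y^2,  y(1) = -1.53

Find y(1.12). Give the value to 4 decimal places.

Midpoint: k1 = f(t_n, y_n); k2 = f(t_n + h/2, y_n + (h/2)·k1); y_{n+1} = y_n + h·k2.
t=1.000000, y=-1.530000:
  k1 = f(1.000000, -1.530000) = 0.369100
  k2 = f(1.060000, -1.507854) = 0.436376
  y ← -1.530000 + 0.12·0.436376 = -1.477635
y(1.12) ≈ -1.4776

-1.4776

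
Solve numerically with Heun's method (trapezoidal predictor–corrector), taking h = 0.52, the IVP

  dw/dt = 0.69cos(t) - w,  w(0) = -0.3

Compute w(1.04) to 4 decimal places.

0.2008

Heun: k1 = f(t_n, w_n); k2 = f(t_n + h, w_n + h·k1); w_{n+1} = w_n + (h/2)·(k1 + k2).
t=0.000000, w=-0.300000:
  k1 = f(0.000000, -0.300000) = 0.990000
  k2 = f(0.520000, 0.214800) = 0.383995
  w ← -0.300000 + (0.52/2)·(0.990000 + 0.383995) = 0.057239
t=0.520000, w=0.057239:
  k1 = f(0.520000, 0.057239) = 0.541556
  k2 = f(1.040000, 0.338848) = 0.010444
  w ← 0.057239 + (0.52/2)·(0.541556 + 0.010444) = 0.200759
w(1.04) ≈ 0.2008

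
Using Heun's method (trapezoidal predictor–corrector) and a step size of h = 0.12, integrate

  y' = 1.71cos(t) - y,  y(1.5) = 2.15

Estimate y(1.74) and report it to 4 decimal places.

Heun: k1 = f(t_n, y_n); k2 = f(t_n + h, y_n + h·k1); y_{n+1} = y_n + (h/2)·(k1 + k2).
t=1.500000, y=2.150000:
  k1 = f(1.500000, 2.150000) = -2.029039
  k2 = f(1.620000, 1.906515) = -1.990620
  y ← 2.150000 + (0.12/2)·(-2.029039 + (-1.990620)) = 1.908820
t=1.620000, y=1.908820:
  k1 = f(1.620000, 1.908820) = -1.992925
  k2 = f(1.740000, 1.669669) = -1.957629
  y ← 1.908820 + (0.12/2)·(-1.992925 + (-1.957629)) = 1.671787
y(1.74) ≈ 1.6718

1.6718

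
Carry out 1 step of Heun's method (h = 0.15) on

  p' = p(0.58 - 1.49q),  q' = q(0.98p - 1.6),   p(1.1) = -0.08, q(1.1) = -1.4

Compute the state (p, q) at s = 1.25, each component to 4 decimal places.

-0.1140, -1.0894

Heun on (p,q): k1 = f(s_n, state_n); k2 = f(s_n + h, state_n + h·k1); state_{n+1} = state_n + (h/2)·(k1 + k2).
1.100000: (-0.080000, -1.400000)
  k1 = (-0.213280, 2.349760)
  predictor → (-0.111992, -1.047536)
  k2 = (-0.239756, 1.791027)
  → (-0.113978, -1.089441)
(p(1.25), q(1.25)) ≈ (-0.1140, -1.0894)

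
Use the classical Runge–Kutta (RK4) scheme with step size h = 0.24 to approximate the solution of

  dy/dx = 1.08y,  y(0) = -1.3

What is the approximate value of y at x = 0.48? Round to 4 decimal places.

-2.1831

RK4: k1 = f(x_n, y_n); k2 = f(x_n + h/2, y_n + (h/2)·k1); k3 = f(x_n + h/2, y_n + (h/2)·k2); k4 = f(x_n + h, y_n + h·k3); y_{n+1} = y_n + (h/6)·(k1 + 2k2 + 2k3 + k4).
x=0.000000, y=-1.300000:
  k1 = f(0.000000, -1.300000) = -1.404000
  k2 = f(0.120000, -1.468480) = -1.585958
  k3 = f(0.120000, -1.490315) = -1.609540
  k4 = f(0.240000, -1.686290) = -1.821193
  y ← -1.300000 + (0.24/6)·(k1 + 2k2 + 2k3 + k4) = -1.684648
x=0.240000, y=-1.684648:
  k1 = f(0.240000, -1.684648) = -1.819419
  k2 = f(0.360000, -1.902978) = -2.055216
  k3 = f(0.360000, -1.931274) = -2.085775
  k4 = f(0.480000, -2.185234) = -2.360052
  y ← -1.684648 + (0.24/6)·(k1 + 2k2 + 2k3 + k4) = -2.183106
y(0.48) ≈ -2.1831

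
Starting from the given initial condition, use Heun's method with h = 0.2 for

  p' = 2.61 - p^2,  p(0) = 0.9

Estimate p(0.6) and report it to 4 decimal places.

Heun: k1 = f(t_n, p_n); k2 = f(t_n + h, p_n + h·k1); p_{n+1} = p_n + (h/2)·(k1 + k2).
t=0.000000, p=0.900000:
  k1 = f(0.000000, 0.900000) = 1.800000
  k2 = f(0.200000, 1.260000) = 1.022400
  p ← 0.900000 + (0.2/2)·(1.800000 + 1.022400) = 1.182240
t=0.200000, p=1.182240:
  k1 = f(0.200000, 1.182240) = 1.212309
  k2 = f(0.400000, 1.424702) = 0.580225
  p ← 1.182240 + (0.2/2)·(1.212309 + 0.580225) = 1.361493
t=0.400000, p=1.361493:
  k1 = f(0.400000, 1.361493) = 0.756336
  k2 = f(0.600000, 1.512761) = 0.321556
  p ← 1.361493 + (0.2/2)·(0.756336 + 0.321556) = 1.469283
p(0.6) ≈ 1.4693

1.4693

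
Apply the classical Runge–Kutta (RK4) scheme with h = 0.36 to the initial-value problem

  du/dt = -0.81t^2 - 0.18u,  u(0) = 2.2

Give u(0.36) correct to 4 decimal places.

2.0496

RK4: k1 = f(t_n, u_n); k2 = f(t_n + h/2, u_n + (h/2)·k1); k3 = f(t_n + h/2, u_n + (h/2)·k2); k4 = f(t_n + h, u_n + h·k3); u_{n+1} = u_n + (h/6)·(k1 + 2k2 + 2k3 + k4).
t=0.000000, u=2.200000:
  k1 = f(0.000000, 2.200000) = -0.396000
  k2 = f(0.180000, 2.128720) = -0.409414
  k3 = f(0.180000, 2.126306) = -0.408979
  k4 = f(0.360000, 2.052768) = -0.474474
  u ← 2.200000 + (0.36/6)·(k1 + 2k2 + 2k3 + k4) = 2.049564
u(0.36) ≈ 2.0496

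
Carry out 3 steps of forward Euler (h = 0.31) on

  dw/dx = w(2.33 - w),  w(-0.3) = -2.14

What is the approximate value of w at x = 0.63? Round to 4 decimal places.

-117.3193

Euler: w_{n+1} = w_n + h·f(x_n, w_n).
x=-0.300000, w=-2.140000: f=-9.565800 → w ← -2.140000 + 0.31·(-9.565800) = -5.105398
x=0.010000, w=-5.105398: f=-37.960666 → w ← -5.105398 + 0.31·(-37.960666) = -16.873204
x=0.320000, w=-16.873204: f=-324.019596 → w ← -16.873204 + 0.31·(-324.019596) = -117.319279
w(0.63) ≈ -117.3193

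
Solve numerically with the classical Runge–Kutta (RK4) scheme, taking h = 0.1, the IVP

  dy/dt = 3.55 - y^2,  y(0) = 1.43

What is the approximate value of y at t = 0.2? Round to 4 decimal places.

RK4: k1 = f(t_n, y_n); k2 = f(t_n + h/2, y_n + (h/2)·k1); k3 = f(t_n + h/2, y_n + (h/2)·k2); k4 = f(t_n + h, y_n + h·k3); y_{n+1} = y_n + (h/6)·(k1 + 2k2 + 2k3 + k4).
t=0.000000, y=1.430000:
  k1 = f(0.000000, 1.430000) = 1.505100
  k2 = f(0.050000, 1.505255) = 1.284207
  k3 = f(0.050000, 1.494210) = 1.317335
  k4 = f(0.100000, 1.561734) = 1.110988
  y ← 1.430000 + (0.1/6)·(k1 + 2k2 + 2k3 + k4) = 1.560320
t=0.100000, y=1.560320:
  k1 = f(0.100000, 1.560320) = 1.115403
  k2 = f(0.150000, 1.616090) = 0.938254
  k3 = f(0.150000, 1.607232) = 0.966804
  k4 = f(0.200000, 1.657000) = 0.804351
  y ← 1.560320 + (0.1/6)·(k1 + 2k2 + 2k3 + k4) = 1.655817
y(0.2) ≈ 1.6558

1.6558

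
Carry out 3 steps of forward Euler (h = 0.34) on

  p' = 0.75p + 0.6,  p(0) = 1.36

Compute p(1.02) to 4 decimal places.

Euler: p_{n+1} = p_n + h·f(t_n, p_n).
t=0.000000, p=1.360000: f=1.620000 → p ← 1.360000 + 0.34·1.620000 = 1.910800
t=0.340000, p=1.910800: f=2.033100 → p ← 1.910800 + 0.34·2.033100 = 2.602054
t=0.680000, p=2.602054: f=2.551541 → p ← 2.602054 + 0.34·2.551541 = 3.469578
p(1.02) ≈ 3.4696

3.4696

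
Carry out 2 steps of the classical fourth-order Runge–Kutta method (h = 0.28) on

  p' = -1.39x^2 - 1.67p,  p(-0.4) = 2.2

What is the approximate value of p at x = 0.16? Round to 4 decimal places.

0.8484

RK4: k1 = f(x_n, p_n); k2 = f(x_n + h/2, p_n + (h/2)·k1); k3 = f(x_n + h/2, p_n + (h/2)·k2); k4 = f(x_n + h, p_n + h·k3); p_{n+1} = p_n + (h/6)·(k1 + 2k2 + 2k3 + k4).
x=-0.400000, p=2.200000:
  k1 = f(-0.400000, 2.200000) = -3.896400
  k2 = f(-0.260000, 1.654504) = -2.856986
  k3 = f(-0.260000, 1.800022) = -3.100001
  k4 = f(-0.120000, 1.332000) = -2.244456
  p ← 2.200000 + (0.28/6)·(k1 + 2k2 + 2k3 + k4) = 1.357441
x=-0.120000, p=1.357441:
  k1 = f(-0.120000, 1.357441) = -2.286943
  k2 = f(0.020000, 1.037269) = -1.732796
  k3 = f(0.020000, 1.114850) = -1.862355
  k4 = f(0.160000, 0.835982) = -1.431674
  p ← 1.357441 + (0.28/6)·(k1 + 2k2 + 2k3 + k4) = 0.848358
p(0.16) ≈ 0.8484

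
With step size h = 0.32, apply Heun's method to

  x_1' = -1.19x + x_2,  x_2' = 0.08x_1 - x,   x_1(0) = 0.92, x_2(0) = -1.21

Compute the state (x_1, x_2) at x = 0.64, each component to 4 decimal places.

-0.1192, -1.3907

Heun on (x_1,x_2): k1 = f(x_n, state_n); k2 = f(x_n + h, state_n + h·k1); state_{n+1} = state_n + (h/2)·(k1 + k2).
0.000000: (0.920000, -1.210000)
  k1 = (-1.210000, 0.073600)
  predictor → (0.532800, -1.186448)
  k2 = (-1.567248, -0.277376)
  → (0.475640, -1.242604)
0.320000: (0.475640, -1.242604)
  k1 = (-1.623404, -0.281949)
  predictor → (-0.043849, -1.332828)
  k2 = (-2.094428, -0.643508)
  → (-0.119213, -1.390677)
(x_1(0.64), x_2(0.64)) ≈ (-0.1192, -1.3907)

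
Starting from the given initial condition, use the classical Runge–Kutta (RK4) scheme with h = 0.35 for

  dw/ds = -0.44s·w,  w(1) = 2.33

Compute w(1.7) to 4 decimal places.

RK4: k1 = f(s_n, w_n); k2 = f(s_n + h/2, w_n + (h/2)·k1); k3 = f(s_n + h/2, w_n + (h/2)·k2); k4 = f(s_n + h, w_n + h·k3); w_{n+1} = w_n + (h/6)·(k1 + 2k2 + 2k3 + k4).
s=1.000000, w=2.330000:
  k1 = f(1.000000, 2.330000) = -1.025200
  k2 = f(1.175000, 2.150590) = -1.111855
  k3 = f(1.175000, 2.135425) = -1.104015
  k4 = f(1.350000, 1.943595) = -1.154495
  w ← 2.330000 + (0.35/6)·(k1 + 2k2 + 2k3 + k4) = 1.944333
s=1.350000, w=1.944333:
  k1 = f(1.350000, 1.944333) = -1.154934
  k2 = f(1.525000, 1.742220) = -1.169029
  k3 = f(1.525000, 1.739753) = -1.167374
  k4 = f(1.700000, 1.535752) = -1.148742
  w ← 1.944333 + (0.35/6)·(k1 + 2k2 + 2k3 + k4) = 1.537371
w(1.7) ≈ 1.5374

1.5374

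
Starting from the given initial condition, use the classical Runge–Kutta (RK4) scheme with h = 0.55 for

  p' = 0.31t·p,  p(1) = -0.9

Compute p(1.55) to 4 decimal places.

RK4: k1 = f(t_n, p_n); k2 = f(t_n + h/2, p_n + (h/2)·k1); k3 = f(t_n + h/2, p_n + (h/2)·k2); k4 = f(t_n + h, p_n + h·k3); p_{n+1} = p_n + (h/6)·(k1 + 2k2 + 2k3 + k4).
t=1.000000, p=-0.900000:
  k1 = f(1.000000, -0.900000) = -0.279000
  k2 = f(1.275000, -0.976725) = -0.386051
  k3 = f(1.275000, -1.006164) = -0.397686
  k4 = f(1.550000, -1.118727) = -0.537549
  p ← -0.900000 + (0.55/6)·(k1 + 2k2 + 2k3 + k4) = -1.118535
p(1.55) ≈ -1.1185

-1.1185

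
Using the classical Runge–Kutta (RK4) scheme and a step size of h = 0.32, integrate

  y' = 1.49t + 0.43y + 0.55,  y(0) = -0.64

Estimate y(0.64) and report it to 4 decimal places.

RK4: k1 = f(t_n, y_n); k2 = f(t_n + h/2, y_n + (h/2)·k1); k3 = f(t_n + h/2, y_n + (h/2)·k2); k4 = f(t_n + h, y_n + h·k3); y_{n+1} = y_n + (h/6)·(k1 + 2k2 + 2k3 + k4).
t=0.000000, y=-0.640000:
  k1 = f(0.000000, -0.640000) = 0.274800
  k2 = f(0.160000, -0.596032) = 0.532106
  k3 = f(0.160000, -0.554863) = 0.549809
  k4 = f(0.320000, -0.464061) = 0.827254
  y ← -0.640000 + (0.32/6)·(k1 + 2k2 + 2k3 + k4) = -0.465820
t=0.320000, y=-0.465820:
  k1 = f(0.320000, -0.465820) = 0.826498
  k2 = f(0.480000, -0.333580) = 1.121761
  k3 = f(0.480000, -0.286338) = 1.142075
  k4 = f(0.640000, -0.100356) = 1.460447
  y ← -0.465820 + (0.32/6)·(k1 + 2k2 + 2k3 + k4) = -0.102373
y(0.64) ≈ -0.1024

-0.1024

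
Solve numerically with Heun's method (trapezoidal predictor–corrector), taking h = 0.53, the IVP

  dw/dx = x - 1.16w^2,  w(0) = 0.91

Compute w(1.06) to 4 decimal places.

0.8524

Heun: k1 = f(x_n, w_n); k2 = f(x_n + h, w_n + h·k1); w_{n+1} = w_n + (h/2)·(k1 + k2).
x=0.000000, w=0.910000:
  k1 = f(0.000000, 0.910000) = -0.960596
  k2 = f(0.530000, 0.400884) = 0.343579
  w ← 0.910000 + (0.53/2)·(-0.960596 + 0.343579) = 0.746490
x=0.530000, w=0.746490:
  k1 = f(0.530000, 0.746490) = -0.116408
  k2 = f(1.060000, 0.684794) = 0.516026
  w ← 0.746490 + (0.53/2)·(-0.116408 + 0.516026) = 0.852389
w(1.06) ≈ 0.8524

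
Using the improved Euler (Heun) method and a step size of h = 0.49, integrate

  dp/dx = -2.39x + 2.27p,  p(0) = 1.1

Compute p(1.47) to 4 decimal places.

14.9685

Heun: k1 = f(x_n, p_n); k2 = f(x_n + h, p_n + h·k1); p_{n+1} = p_n + (h/2)·(k1 + k2).
x=0.000000, p=1.100000:
  k1 = f(0.000000, 1.100000) = 2.497000
  k2 = f(0.490000, 2.323530) = 4.103313
  p ← 1.100000 + (0.49/2)·(2.497000 + 4.103313) = 2.717077
x=0.490000, p=2.717077:
  k1 = f(0.490000, 2.717077) = 4.996664
  k2 = f(0.980000, 5.165442) = 9.383354
  p ← 2.717077 + (0.49/2)·(4.996664 + 9.383354) = 6.240181
x=0.980000, p=6.240181:
  k1 = f(0.980000, 6.240181) = 11.823011
  k2 = f(1.470000, 12.033456) = 23.802646
  p ← 6.240181 + (0.49/2)·(11.823011 + 23.802646) = 14.968467
p(1.47) ≈ 14.9685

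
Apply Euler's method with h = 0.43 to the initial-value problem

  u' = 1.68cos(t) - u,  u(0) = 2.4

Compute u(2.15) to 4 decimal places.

Euler: u_{n+1} = u_n + h·f(t_n, u_n).
t=0.000000, u=2.400000: f=-0.720000 → u ← 2.400000 + 0.43·(-0.720000) = 2.090400
t=0.430000, u=2.090400: f=-0.563338 → u ← 2.090400 + 0.43·(-0.563338) = 1.848165
t=0.860000, u=1.848165: f=-0.752070 → u ← 1.848165 + 0.43·(-0.752070) = 1.524775
t=1.290000, u=1.524775: f=-1.059212 → u ← 1.524775 + 0.43·(-1.059212) = 1.069314
t=1.720000, u=1.069314: f=-1.319047 → u ← 1.069314 + 0.43·(-1.319047) = 0.502124
u(2.15) ≈ 0.5021

0.5021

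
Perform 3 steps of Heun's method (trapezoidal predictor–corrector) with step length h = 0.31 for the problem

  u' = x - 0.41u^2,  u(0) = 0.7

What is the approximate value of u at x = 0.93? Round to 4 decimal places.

Heun: k1 = f(x_n, u_n); k2 = f(x_n + h, u_n + h·k1); u_{n+1} = u_n + (h/2)·(k1 + k2).
x=0.000000, u=0.700000:
  k1 = f(0.000000, 0.700000) = -0.200900
  k2 = f(0.310000, 0.637721) = 0.143258
  u ← 0.700000 + (0.31/2)·(-0.200900 + 0.143258) = 0.691065
x=0.310000, u=0.691065:
  k1 = f(0.310000, 0.691065) = 0.114196
  k2 = f(0.620000, 0.726466) = 0.403621
  u ← 0.691065 + (0.31/2)·(0.114196 + 0.403621) = 0.771327
x=0.620000, u=0.771327:
  k1 = f(0.620000, 0.771327) = 0.376072
  k2 = f(0.930000, 0.887910) = 0.606763
  u ← 0.771327 + (0.31/2)·(0.376072 + 0.606763) = 0.923667
u(0.93) ≈ 0.9237

0.9237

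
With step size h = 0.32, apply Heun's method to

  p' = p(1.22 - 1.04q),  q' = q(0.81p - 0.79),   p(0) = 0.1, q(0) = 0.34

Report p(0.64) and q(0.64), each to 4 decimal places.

Heun on (p,q): k1 = f(t_n, state_n); k2 = f(t_n + h, state_n + h·k1); state_{n+1} = state_n + (h/2)·(k1 + k2).
0.000000: (0.100000, 0.340000)
  k1 = (0.086640, -0.241060)
  predictor → (0.127725, 0.262861)
  k2 = (0.120907, -0.180465)
  → (0.133208, 0.272556)
0.320000: (0.133208, 0.272556)
  k1 = (0.124754, -0.185911)
  predictor → (0.173129, 0.213064)
  k2 = (0.172854, -0.138442)
  → (0.180825, 0.220660)
(p(0.64), q(0.64)) ≈ (0.1808, 0.2207)

0.1808, 0.2207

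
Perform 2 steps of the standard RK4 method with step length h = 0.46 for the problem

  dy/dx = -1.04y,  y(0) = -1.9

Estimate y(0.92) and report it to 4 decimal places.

RK4: k1 = f(x_n, y_n); k2 = f(x_n + h/2, y_n + (h/2)·k1); k3 = f(x_n + h/2, y_n + (h/2)·k2); k4 = f(x_n + h, y_n + h·k3); y_{n+1} = y_n + (h/6)·(k1 + 2k2 + 2k3 + k4).
x=0.000000, y=-1.900000:
  k1 = f(0.000000, -1.900000) = 1.976000
  k2 = f(0.230000, -1.445520) = 1.503341
  k3 = f(0.230000, -1.554232) = 1.616401
  k4 = f(0.460000, -1.156456) = 1.202714
  y ← -1.900000 + (0.46/6)·(k1 + 2k2 + 2k3 + k4) = -1.177938
x=0.460000, y=-1.177938:
  k1 = f(0.460000, -1.177938) = 1.225056
  k2 = f(0.690000, -0.896175) = 0.932022
  k3 = f(0.690000, -0.963573) = 1.002116
  k4 = f(0.920000, -0.716965) = 0.745643
  y ← -1.177938 + (0.46/6)·(k1 + 2k2 + 2k3 + k4) = -0.730283
y(0.92) ≈ -0.7303

-0.7303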